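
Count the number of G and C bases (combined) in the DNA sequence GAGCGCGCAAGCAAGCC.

Base counts: A=5, C=6, T=0, G=6
Total G or C: 6 + 6 = 12

12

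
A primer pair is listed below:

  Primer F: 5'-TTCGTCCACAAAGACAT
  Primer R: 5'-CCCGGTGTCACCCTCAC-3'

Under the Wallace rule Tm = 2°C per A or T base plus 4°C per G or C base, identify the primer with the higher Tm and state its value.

Primer F: A+T=10, G+C=7 → Tm = 2(10)+4(7) = 48°C
Primer R: A+T=5, G+C=12 → Tm = 2(5)+4(12) = 58°C
48°C vs 58°C → primer R is higher.

Primer R, 58°C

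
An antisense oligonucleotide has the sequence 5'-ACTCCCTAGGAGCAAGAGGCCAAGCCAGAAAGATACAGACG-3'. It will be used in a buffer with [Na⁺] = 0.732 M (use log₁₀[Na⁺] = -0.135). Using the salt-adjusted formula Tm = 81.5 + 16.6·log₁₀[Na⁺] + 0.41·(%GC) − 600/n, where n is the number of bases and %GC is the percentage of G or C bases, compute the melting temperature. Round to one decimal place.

Length n = 41. G=11, A=16, C=11, T=3
G+C = 22, so %GC = 22/41 × 100 = 53.659%
Salt term: 16.6 × (-0.135) = -2.241
GC term: 0.41 × 53.659 = 22; length term: −600/41 = −14.634
Tm = 81.5 + (-2.241) + 22 − 14.634 = 86.625 → 86.6°C

86.6°C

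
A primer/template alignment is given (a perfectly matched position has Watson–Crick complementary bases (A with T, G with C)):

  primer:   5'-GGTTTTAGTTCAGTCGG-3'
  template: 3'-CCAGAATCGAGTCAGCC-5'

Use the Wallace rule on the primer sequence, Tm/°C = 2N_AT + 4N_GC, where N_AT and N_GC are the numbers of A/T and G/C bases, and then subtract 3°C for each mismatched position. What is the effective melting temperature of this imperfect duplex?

Primer base counts: A=2, T=7, G=6, C=2 → A+T=9, G+C=8
Perfect-match Tm = 2(9) + 4(8) = 18 + 32 = 50°C
Mismatches (positions where the bases are not complementary): 2 (at positions 4, 9)
Effective Tm = 50 − 2×3 = 50 − 6 = 44°C

44°C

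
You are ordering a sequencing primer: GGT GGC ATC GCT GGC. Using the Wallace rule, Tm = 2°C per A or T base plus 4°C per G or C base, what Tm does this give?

52°C

Scanning the sequence gives T=3, C=4, A=1, G=7.
AT pairs contribute 4, GC pairs contribute 11.
Tm = 2×4 + 4×11 = 52°C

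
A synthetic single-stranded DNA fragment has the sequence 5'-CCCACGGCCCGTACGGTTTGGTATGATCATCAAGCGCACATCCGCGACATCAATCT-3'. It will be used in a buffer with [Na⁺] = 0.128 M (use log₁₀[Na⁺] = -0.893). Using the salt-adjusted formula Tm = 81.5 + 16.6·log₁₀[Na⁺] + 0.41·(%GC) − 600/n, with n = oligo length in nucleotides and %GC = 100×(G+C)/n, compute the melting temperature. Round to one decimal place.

78.7°C

Length n = 56. G=12, C=19, A=13, T=12
G+C = 31, so %GC = 31/56 × 100 = 55.357%
Salt term: 16.6 × (-0.893) = -14.824
GC term: 0.41 × 55.357 = 22.696; length term: −600/56 = −10.714
Tm = 81.5 + (-14.824) + 22.696 − 10.714 = 78.658 → 78.7°C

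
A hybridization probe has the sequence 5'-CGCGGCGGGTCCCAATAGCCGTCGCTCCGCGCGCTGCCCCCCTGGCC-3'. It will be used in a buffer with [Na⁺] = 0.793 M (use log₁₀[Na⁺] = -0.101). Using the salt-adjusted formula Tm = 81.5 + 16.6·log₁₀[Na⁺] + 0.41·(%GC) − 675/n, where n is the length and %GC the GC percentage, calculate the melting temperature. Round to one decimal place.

Length n = 47. Base counts: C=23, A=3, T=6, G=15
G+C = 38, so %GC = 38/47 × 100 = 80.851%
Salt term: 16.6 × (-0.101) = -1.677
GC term: 0.41 × 80.851 = 33.149; length term: −675/47 = −14.362
Tm = 81.5 + (-1.677) + 33.149 − 14.362 = 98.61 → 98.6°C

98.6°C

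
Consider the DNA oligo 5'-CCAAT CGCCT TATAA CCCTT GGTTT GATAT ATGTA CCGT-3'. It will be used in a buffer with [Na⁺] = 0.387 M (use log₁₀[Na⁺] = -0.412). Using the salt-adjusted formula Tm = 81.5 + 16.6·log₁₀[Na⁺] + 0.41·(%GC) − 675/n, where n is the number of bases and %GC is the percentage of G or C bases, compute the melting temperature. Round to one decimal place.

74.2°C

Length n = 39. Scanning the sequence gives C=10, A=9, G=6, T=14.
G+C = 16, so %GC = 16/39 × 100 = 41.026%
Salt term: 16.6 × (-0.412) = -6.839
GC term: 0.41 × 41.026 = 16.821; length term: −675/39 = −17.308
Tm = 81.5 + (-6.839) + 16.821 − 17.308 = 74.174 → 74.2°C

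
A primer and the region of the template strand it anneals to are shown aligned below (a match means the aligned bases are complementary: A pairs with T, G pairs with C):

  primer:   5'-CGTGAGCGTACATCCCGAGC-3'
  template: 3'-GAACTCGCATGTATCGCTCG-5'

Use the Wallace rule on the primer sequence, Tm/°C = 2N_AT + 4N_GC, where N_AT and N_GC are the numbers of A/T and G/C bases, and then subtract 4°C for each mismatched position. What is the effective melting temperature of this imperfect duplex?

Primer base counts: A=4, T=3, G=6, C=7 → A+T=7, G+C=13
Perfect-match Tm = 2(7) + 4(13) = 14 + 52 = 66°C
Mismatches (positions where the bases are not complementary): 3 (at positions 2, 14, 15)
Effective Tm = 66 − 3×4 = 66 − 12 = 54°C

54°C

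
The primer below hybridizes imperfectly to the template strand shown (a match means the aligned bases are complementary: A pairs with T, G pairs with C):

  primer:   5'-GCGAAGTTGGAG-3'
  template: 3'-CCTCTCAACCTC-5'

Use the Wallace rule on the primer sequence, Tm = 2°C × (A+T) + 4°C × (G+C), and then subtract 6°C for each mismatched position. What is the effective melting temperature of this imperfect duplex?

Primer base counts: A=3, T=2, G=6, C=1 → A+T=5, G+C=7
Perfect-match Tm = 2(5) + 4(7) = 10 + 28 = 38°C
Mismatches (positions where the bases are not complementary): 3 (at positions 2, 3, 4)
Effective Tm = 38 − 3×6 = 38 − 18 = 20°C

20°C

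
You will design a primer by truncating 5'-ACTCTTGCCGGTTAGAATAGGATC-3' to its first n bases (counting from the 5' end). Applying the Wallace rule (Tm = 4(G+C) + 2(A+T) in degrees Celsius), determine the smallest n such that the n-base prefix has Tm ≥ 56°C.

First 19 bases: ACTCTTGCCGGTTAGAATA → Tm = 54°C (< 56°C)
First 20 bases: ACTCTTGCCGGTTAGAATAG → Tm = 58°C (≥ 56°C)
Since every base adds ≥2°C, Tm only increases with n, so the threshold is first crossed at n = 20.

n = 20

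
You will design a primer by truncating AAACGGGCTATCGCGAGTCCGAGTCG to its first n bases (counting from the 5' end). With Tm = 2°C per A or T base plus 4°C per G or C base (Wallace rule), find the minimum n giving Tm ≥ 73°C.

First 22 bases: AAACGGGCTATCGCGAGTCCGA → Tm = 70°C (< 73°C)
First 23 bases: AAACGGGCTATCGCGAGTCCGAG → Tm = 74°C (≥ 73°C)
Each additional base adds 2°C (A/T) or 4°C (G/C), so Tm is non-decreasing in n; n = 23 is the first length to reach 73°C.

n = 23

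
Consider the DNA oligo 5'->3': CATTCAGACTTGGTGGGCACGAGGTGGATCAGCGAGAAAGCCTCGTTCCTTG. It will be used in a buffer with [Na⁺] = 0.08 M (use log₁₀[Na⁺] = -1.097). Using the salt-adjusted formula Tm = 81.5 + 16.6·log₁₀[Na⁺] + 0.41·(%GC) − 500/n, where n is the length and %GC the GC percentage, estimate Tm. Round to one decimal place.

76.5°C

Length n = 52. Base counts: T=12, C=12, G=17, A=11
G+C = 29, so %GC = 29/52 × 100 = 55.769%
Salt term: 16.6 × (-1.097) = -18.21
GC term: 0.41 × 55.769 = 22.865; length term: −500/52 = −9.615
Tm = 81.5 + (-18.21) + 22.865 − 9.615 = 76.54 → 76.5°C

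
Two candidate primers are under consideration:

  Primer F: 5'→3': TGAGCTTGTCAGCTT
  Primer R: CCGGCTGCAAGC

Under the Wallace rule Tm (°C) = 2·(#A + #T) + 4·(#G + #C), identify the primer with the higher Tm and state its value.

Primer F: A+T=8, G+C=7 → Tm = 2(8)+4(7) = 44°C
Primer R: A+T=3, G+C=9 → Tm = 2(3)+4(9) = 42°C
44°C vs 42°C → primer F is higher.

Primer F, 44°C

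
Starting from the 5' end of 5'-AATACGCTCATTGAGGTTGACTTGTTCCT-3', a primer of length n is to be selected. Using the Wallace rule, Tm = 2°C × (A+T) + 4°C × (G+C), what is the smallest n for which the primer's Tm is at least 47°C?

First 16 bases: AATACGCTCATTGAGG → Tm = 46°C (< 47°C)
First 17 bases: AATACGCTCATTGAGGT → Tm = 48°C (≥ 47°C)
Since every base adds ≥2°C, Tm only increases with n, so the threshold is first crossed at n = 17.

n = 17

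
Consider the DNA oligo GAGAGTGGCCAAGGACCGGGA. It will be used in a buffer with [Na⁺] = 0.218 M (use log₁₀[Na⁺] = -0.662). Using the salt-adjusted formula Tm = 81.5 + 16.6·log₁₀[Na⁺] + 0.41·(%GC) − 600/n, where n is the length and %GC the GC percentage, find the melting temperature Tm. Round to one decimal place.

Length n = 21. Scanning the sequence gives T=1, C=4, A=6, G=10.
G+C = 14, so %GC = 14/21 × 100 = 66.667%
Salt term: 16.6 × (-0.662) = -10.989
GC term: 0.41 × 66.667 = 27.333; length term: −600/21 = −28.571
Tm = 81.5 + (-10.989) + 27.333 − 28.571 = 69.273 → 69.3°C

69.3°C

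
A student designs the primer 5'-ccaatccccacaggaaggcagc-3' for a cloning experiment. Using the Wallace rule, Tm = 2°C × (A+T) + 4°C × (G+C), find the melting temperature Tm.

72°C

Scanning the sequence gives C=9, T=1, G=5, A=7.
So N_AT = 8 and N_GC = 14.
Tm = 2(8) + 4(14) = 16 + 56 = 72°C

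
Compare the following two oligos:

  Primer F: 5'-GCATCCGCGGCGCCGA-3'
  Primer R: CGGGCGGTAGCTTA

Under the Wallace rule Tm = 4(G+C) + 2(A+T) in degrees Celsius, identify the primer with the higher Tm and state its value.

Primer F: A+T=3, G+C=13 → Tm = 2(3)+4(13) = 58°C
Primer R: A+T=5, G+C=9 → Tm = 2(5)+4(9) = 46°C
58°C vs 46°C → primer F is higher.

Primer F, 58°C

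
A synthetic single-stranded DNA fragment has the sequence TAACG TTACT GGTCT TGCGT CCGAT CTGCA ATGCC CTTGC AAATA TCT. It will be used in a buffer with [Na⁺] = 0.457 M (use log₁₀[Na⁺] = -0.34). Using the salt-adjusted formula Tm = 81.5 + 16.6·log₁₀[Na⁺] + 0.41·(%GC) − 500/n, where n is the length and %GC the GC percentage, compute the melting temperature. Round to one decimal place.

Length n = 48. Scanning the sequence gives C=13, A=10, G=9, T=16.
G+C = 22, so %GC = 22/48 × 100 = 45.833%
Salt term: 16.6 × (-0.34) = -5.644
GC term: 0.41 × 45.833 = 18.792; length term: −500/48 = −10.417
Tm = 81.5 + (-5.644) + 18.792 − 10.417 = 84.231 → 84.2°C

84.2°C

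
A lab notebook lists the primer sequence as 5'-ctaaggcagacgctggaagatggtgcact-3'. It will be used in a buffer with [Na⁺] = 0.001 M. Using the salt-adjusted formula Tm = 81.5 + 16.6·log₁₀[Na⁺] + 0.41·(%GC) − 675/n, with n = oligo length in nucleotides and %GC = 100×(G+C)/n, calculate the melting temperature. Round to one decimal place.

31.0°C

Length n = 29. Scanning the sequence gives A=8, G=10, C=6, T=5.
G+C = 16, so %GC = 16/29 × 100 = 55.172%
Salt term: 16.6 × (-3) = -49.8
GC term: 0.41 × 55.172 = 22.621; length term: −675/29 = −23.276
Tm = 81.5 + (-49.8) + 22.621 − 23.276 = 31.045 → 31.0°C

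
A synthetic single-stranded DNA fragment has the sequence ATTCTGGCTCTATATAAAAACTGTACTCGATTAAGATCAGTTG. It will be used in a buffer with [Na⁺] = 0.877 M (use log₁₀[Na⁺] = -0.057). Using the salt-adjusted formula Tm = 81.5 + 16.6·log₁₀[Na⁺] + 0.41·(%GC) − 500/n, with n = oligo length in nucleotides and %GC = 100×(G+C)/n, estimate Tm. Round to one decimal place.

Length n = 43. Scanning the sequence gives C=7, T=15, G=7, A=14.
G+C = 14, so %GC = 14/43 × 100 = 32.558%
Salt term: 16.6 × (-0.057) = -0.946
GC term: 0.41 × 32.558 = 13.349; length term: −500/43 = −11.628
Tm = 81.5 + (-0.946) + 13.349 − 11.628 = 82.275 → 82.3°C

82.3°C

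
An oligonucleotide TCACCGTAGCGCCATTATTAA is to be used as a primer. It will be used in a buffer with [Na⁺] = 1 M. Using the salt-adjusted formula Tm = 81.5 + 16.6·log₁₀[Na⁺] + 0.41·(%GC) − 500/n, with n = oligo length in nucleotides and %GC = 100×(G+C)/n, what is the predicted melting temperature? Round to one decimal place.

Length n = 21. A=6, T=6, C=6, G=3
G+C = 9, so %GC = 9/21 × 100 = 42.857%
Salt term: 16.6 × (0) = 0
GC term: 0.41 × 42.857 = 17.571; length term: −500/21 = −23.81
Tm = 81.5 + (0) + 17.571 − 23.81 = 75.261 → 75.3°C

75.3°C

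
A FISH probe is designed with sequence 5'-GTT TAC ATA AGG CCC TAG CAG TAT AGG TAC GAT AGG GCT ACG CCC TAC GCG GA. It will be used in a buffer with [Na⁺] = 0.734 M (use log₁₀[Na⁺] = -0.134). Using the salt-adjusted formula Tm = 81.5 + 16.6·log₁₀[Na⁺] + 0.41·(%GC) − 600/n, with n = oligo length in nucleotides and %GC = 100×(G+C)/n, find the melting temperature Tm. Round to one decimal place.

89.6°C

Length n = 53. Scanning the sequence gives G=15, C=13, T=11, A=14.
G+C = 28, so %GC = 28/53 × 100 = 52.83%
Salt term: 16.6 × (-0.134) = -2.224
GC term: 0.41 × 52.83 = 21.66; length term: −600/53 = −11.321
Tm = 81.5 + (-2.224) + 21.66 − 11.321 = 89.615 → 89.6°C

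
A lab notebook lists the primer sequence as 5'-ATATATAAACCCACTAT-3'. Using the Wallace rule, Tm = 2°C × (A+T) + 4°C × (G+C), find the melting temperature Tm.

Base counts: C=4, T=5, G=0, A=8
AT pairs contribute 13, GC pairs contribute 4.
Tm = 4·4 + 2·13 = 16 + 26 = 42°C

42°C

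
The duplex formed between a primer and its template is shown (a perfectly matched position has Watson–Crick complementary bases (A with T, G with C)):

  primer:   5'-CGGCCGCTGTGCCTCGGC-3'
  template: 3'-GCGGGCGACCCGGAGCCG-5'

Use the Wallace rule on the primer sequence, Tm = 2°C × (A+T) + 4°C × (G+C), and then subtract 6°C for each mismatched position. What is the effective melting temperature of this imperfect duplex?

54°C

Primer base counts: A=0, T=3, G=7, C=8 → A+T=3, G+C=15
Perfect-match Tm = 2(3) + 4(15) = 6 + 60 = 66°C
Mismatches (positions where the bases are not complementary): 2 (at positions 3, 10)
Effective Tm = 66 − 2×6 = 66 − 12 = 54°C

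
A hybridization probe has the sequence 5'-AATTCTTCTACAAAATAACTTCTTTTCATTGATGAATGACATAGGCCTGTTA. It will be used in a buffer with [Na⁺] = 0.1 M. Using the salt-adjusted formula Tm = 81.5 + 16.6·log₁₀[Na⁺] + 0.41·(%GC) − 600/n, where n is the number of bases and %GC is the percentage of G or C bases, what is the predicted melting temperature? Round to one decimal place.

65.2°C

Length n = 52. Base counts: G=6, A=17, C=9, T=20
G+C = 15, so %GC = 15/52 × 100 = 28.846%
Salt term: 16.6 × (-1) = -16.6
GC term: 0.41 × 28.846 = 11.827; length term: −600/52 = −11.538
Tm = 81.5 + (-16.6) + 11.827 − 11.538 = 65.189 → 65.2°C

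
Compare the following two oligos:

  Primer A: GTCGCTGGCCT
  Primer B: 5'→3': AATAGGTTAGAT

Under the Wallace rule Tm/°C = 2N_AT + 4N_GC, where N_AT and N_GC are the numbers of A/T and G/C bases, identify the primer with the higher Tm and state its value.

Primer A, 38°C

Primer A: A+T=3, G+C=8 → Tm = 2(3)+4(8) = 38°C
Primer B: A+T=9, G+C=3 → Tm = 2(9)+4(3) = 30°C
38°C vs 30°C → primer A is higher.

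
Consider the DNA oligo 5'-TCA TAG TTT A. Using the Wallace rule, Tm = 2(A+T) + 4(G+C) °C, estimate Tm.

24°C

Scanning the sequence gives T=5, A=3, C=1, G=1.
A+T = 8, G+C = 2
Tm = 4·2 + 2·8 = 8 + 16 = 24°C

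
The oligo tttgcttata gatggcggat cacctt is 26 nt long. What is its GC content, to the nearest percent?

Scanning the sequence gives C=5, A=5, G=6, T=10.
G+C = 6 + 5 = 11 out of 26 bases
%GC = 11/26 × 100 = 42.31% ≈ 42%

42%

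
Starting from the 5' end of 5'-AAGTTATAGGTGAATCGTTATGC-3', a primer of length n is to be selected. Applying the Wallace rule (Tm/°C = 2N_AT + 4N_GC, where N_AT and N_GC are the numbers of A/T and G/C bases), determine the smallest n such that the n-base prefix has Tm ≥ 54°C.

n = 21

First 20 bases: AAGTTATAGGTGAATCGTTA → Tm = 52°C (< 54°C)
First 21 bases: AAGTTATAGGTGAATCGTTAT → Tm = 54°C (≥ 54°C)
Since every base adds ≥2°C, Tm only increases with n, so the threshold is first crossed at n = 21.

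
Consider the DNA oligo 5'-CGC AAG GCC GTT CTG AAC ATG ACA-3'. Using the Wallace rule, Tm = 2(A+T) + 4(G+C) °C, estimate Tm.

74°C

Counting bases: T=4, G=6, C=7, A=7
AT pairs contribute 11, GC pairs contribute 13.
Tm = 4·13 + 2·11 = 52 + 22 = 74°C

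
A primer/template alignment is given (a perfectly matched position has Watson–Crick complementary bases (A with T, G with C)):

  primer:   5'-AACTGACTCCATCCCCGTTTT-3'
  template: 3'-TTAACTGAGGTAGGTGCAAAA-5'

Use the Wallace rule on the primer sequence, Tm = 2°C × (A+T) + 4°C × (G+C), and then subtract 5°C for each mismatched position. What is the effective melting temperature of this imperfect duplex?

52°C

Primer base counts: A=4, T=7, G=2, C=8 → A+T=11, G+C=10
Perfect-match Tm = 2(11) + 4(10) = 22 + 40 = 62°C
Mismatches (positions where the bases are not complementary): 2 (at positions 3, 15)
Effective Tm = 62 − 2×5 = 62 − 10 = 52°C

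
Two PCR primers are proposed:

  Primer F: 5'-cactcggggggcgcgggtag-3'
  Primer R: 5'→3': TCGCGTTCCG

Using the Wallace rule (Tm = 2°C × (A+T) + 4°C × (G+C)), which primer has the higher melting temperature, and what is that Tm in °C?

Primer F, 72°C

Primer F: A+T=4, G+C=16 → Tm = 2(4)+4(16) = 72°C
Primer R: A+T=3, G+C=7 → Tm = 2(3)+4(7) = 34°C
72°C vs 34°C → primer F is higher.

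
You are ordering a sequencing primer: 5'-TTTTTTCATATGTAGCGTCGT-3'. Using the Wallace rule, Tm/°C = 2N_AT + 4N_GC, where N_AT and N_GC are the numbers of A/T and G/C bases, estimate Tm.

56°C

Counting bases: T=11, G=4, A=3, C=3
A+T = 14, G+C = 7
Tm = 4·7 + 2·14 = 28 + 28 = 56°C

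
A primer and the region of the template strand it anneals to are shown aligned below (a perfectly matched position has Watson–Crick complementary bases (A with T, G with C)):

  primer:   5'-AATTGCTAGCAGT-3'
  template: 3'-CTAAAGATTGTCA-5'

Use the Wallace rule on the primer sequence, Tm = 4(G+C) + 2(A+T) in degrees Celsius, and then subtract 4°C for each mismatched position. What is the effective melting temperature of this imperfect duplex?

Primer base counts: A=4, T=4, G=3, C=2 → A+T=8, G+C=5
Perfect-match Tm = 2(8) + 4(5) = 16 + 20 = 36°C
Mismatches (positions where the bases are not complementary): 3 (at positions 1, 5, 9)
Effective Tm = 36 − 3×4 = 36 − 12 = 24°C

24°C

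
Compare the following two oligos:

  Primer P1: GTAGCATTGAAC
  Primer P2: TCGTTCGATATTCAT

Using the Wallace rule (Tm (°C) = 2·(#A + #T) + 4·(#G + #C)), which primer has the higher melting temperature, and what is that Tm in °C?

Primer P1: A+T=7, G+C=5 → Tm = 2(7)+4(5) = 34°C
Primer P2: A+T=10, G+C=5 → Tm = 2(10)+4(5) = 40°C
34°C vs 40°C → primer P2 is higher.

Primer P2, 40°C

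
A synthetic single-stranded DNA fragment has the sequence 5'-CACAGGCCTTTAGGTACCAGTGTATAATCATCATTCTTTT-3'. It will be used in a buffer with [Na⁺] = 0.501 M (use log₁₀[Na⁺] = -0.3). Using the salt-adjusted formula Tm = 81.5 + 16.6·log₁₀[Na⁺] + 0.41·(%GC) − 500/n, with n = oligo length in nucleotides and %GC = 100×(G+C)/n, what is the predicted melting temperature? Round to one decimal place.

Length n = 40. Counting bases: A=10, T=15, G=6, C=9
G+C = 15, so %GC = 15/40 × 100 = 37.5%
Salt term: 16.6 × (-0.3) = -4.98
GC term: 0.41 × 37.5 = 15.375; length term: −500/40 = −12.5
Tm = 81.5 + (-4.98) + 15.375 − 12.5 = 79.395 → 79.4°C

79.4°C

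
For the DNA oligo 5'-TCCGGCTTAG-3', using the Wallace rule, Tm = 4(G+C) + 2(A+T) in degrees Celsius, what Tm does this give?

32°C

Base counts: A=1, G=3, T=3, C=3
AT pairs contribute 4, GC pairs contribute 6.
Tm = 2×4 + 4×6 = 32°C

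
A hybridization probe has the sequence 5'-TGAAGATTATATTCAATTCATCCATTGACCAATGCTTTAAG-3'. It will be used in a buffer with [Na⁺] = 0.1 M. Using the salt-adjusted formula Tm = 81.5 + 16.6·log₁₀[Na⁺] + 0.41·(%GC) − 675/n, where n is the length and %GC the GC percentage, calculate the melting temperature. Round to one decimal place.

Length n = 41. Scanning the sequence gives A=14, T=15, C=7, G=5.
G+C = 12, so %GC = 12/41 × 100 = 29.268%
Salt term: 16.6 × (-1) = -16.6
GC term: 0.41 × 29.268 = 12; length term: −675/41 = −16.463
Tm = 81.5 + (-16.6) + 12 − 16.463 = 60.437 → 60.4°C

60.4°C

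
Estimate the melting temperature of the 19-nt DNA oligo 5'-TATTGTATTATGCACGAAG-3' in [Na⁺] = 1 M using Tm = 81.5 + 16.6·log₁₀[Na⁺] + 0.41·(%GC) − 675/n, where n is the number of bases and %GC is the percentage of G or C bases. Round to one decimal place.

Length n = 19. Scanning the sequence gives C=2, G=4, T=7, A=6.
G+C = 6, so %GC = 6/19 × 100 = 31.579%
Salt term: 16.6 × (0) = 0
GC term: 0.41 × 31.579 = 12.947; length term: −675/19 = −35.526
Tm = 81.5 + (0) + 12.947 − 35.526 = 58.921 → 58.9°C

58.9°C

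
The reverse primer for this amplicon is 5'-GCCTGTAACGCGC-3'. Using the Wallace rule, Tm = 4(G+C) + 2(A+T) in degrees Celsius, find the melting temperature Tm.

A=2, C=5, G=4, T=2
A+T = 4, G+C = 9
Tm = 4·9 + 2·4 = 36 + 8 = 44°C

44°C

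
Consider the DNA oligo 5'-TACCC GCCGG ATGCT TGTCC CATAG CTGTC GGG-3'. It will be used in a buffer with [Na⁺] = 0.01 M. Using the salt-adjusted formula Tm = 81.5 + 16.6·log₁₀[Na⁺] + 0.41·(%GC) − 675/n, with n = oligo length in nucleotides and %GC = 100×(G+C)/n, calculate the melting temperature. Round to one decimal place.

Length n = 33. Scanning the sequence gives G=10, T=8, A=4, C=11.
G+C = 21, so %GC = 21/33 × 100 = 63.636%
Salt term: 16.6 × (-2) = -33.2
GC term: 0.41 × 63.636 = 26.091; length term: −675/33 = −20.455
Tm = 81.5 + (-33.2) + 26.091 − 20.455 = 53.936 → 53.9°C

53.9°C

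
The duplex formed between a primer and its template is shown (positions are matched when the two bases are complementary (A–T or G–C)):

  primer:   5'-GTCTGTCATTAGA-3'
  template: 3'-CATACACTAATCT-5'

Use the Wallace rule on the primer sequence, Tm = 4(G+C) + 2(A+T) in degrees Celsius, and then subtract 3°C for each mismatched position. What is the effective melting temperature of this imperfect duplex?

Primer base counts: A=3, T=5, G=3, C=2 → A+T=8, G+C=5
Perfect-match Tm = 2(8) + 4(5) = 16 + 20 = 36°C
Mismatches (positions where the bases are not complementary): 2 (at positions 3, 7)
Effective Tm = 36 − 2×3 = 36 − 6 = 30°C

30°C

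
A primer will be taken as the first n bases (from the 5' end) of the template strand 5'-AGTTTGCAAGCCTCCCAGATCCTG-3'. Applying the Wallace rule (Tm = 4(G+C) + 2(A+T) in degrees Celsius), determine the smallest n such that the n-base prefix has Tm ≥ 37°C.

n = 13

First 12 bases: AGTTTGCAAGCC → Tm = 36°C (< 37°C)
First 13 bases: AGTTTGCAAGCCT → Tm = 38°C (≥ 37°C)
Since every base adds ≥2°C, Tm only increases with n, so the threshold is first crossed at n = 13.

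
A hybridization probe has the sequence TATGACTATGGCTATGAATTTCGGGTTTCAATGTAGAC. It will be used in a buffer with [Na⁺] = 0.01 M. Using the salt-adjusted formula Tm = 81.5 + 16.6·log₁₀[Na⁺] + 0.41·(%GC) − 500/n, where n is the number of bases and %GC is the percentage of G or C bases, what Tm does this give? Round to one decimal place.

Length n = 38. Counting bases: A=10, G=9, T=14, C=5
G+C = 14, so %GC = 14/38 × 100 = 36.842%
Salt term: 16.6 × (-2) = -33.2
GC term: 0.41 × 36.842 = 15.105; length term: −500/38 = −13.158
Tm = 81.5 + (-33.2) + 15.105 − 13.158 = 50.247 → 50.2°C

50.2°C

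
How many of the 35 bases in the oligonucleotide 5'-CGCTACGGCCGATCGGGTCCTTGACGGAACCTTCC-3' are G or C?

Base counts: T=7, C=13, A=5, G=10
G+C = 10 + 13 = 23

23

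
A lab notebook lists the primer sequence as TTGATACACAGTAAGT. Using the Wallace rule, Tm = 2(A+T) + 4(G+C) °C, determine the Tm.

Counting bases: G=3, T=5, C=2, A=6
So N_AT = 11 and N_GC = 5.
Tm = 2×11 + 4×5 = 42°C

42°C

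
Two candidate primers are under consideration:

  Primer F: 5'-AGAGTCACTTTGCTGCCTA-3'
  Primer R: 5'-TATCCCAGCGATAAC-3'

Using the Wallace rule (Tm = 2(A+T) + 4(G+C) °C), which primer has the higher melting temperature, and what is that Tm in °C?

Primer F: A+T=10, G+C=9 → Tm = 2(10)+4(9) = 56°C
Primer R: A+T=8, G+C=7 → Tm = 2(8)+4(7) = 44°C
56°C vs 44°C → primer F is higher.

Primer F, 56°C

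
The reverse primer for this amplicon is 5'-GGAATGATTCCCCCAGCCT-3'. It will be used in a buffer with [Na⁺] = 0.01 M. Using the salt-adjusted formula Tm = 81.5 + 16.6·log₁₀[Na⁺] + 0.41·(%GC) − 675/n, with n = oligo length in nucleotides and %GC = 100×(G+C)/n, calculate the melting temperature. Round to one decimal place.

36.5°C

Length n = 19. Counting bases: C=7, A=4, T=4, G=4
G+C = 11, so %GC = 11/19 × 100 = 57.895%
Salt term: 16.6 × (-2) = -33.2
GC term: 0.41 × 57.895 = 23.737; length term: −675/19 = −35.526
Tm = 81.5 + (-33.2) + 23.737 − 35.526 = 36.511 → 36.5°C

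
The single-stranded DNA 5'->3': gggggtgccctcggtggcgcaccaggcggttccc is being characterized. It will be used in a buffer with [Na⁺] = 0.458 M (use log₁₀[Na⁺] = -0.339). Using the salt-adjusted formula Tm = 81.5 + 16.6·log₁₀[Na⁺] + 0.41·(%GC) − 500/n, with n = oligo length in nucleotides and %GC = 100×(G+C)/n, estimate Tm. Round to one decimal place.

Length n = 34. A=2, T=5, C=12, G=15
G+C = 27, so %GC = 27/34 × 100 = 79.412%
Salt term: 16.6 × (-0.339) = -5.627
GC term: 0.41 × 79.412 = 32.559; length term: −500/34 = −14.706
Tm = 81.5 + (-5.627) + 32.559 − 14.706 = 93.726 → 93.7°C

93.7°C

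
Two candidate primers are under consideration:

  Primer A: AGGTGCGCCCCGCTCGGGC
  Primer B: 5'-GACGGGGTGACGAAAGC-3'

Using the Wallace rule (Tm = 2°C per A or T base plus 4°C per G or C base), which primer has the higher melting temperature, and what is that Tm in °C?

Primer A, 70°C

Primer A: A+T=3, G+C=16 → Tm = 2(3)+4(16) = 70°C
Primer B: A+T=6, G+C=11 → Tm = 2(6)+4(11) = 56°C
70°C vs 56°C → primer A is higher.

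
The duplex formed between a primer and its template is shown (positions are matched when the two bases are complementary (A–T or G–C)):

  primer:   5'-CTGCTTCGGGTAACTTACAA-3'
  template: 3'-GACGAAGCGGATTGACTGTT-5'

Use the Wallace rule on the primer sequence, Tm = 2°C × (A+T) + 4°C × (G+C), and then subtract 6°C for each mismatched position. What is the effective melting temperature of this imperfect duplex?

Primer base counts: A=5, T=6, G=4, C=5 → A+T=11, G+C=9
Perfect-match Tm = 2(11) + 4(9) = 22 + 36 = 58°C
Mismatches (positions where the bases are not complementary): 3 (at positions 9, 10, 16)
Effective Tm = 58 − 3×6 = 58 − 18 = 40°C

40°C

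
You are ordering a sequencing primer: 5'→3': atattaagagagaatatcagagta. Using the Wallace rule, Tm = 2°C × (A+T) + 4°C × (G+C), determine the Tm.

60°C

Base counts: G=5, C=1, T=6, A=12
A+T = 18, G+C = 6
Tm = 2(18) + 4(6) = 36 + 24 = 60°C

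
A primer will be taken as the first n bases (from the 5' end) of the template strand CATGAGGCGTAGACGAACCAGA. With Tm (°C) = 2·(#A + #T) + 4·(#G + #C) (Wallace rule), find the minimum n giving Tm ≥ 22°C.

First 6 bases: CATGAG → Tm = 18°C (< 22°C)
First 7 bases: CATGAGG → Tm = 22°C (≥ 22°C)
Since every base adds ≥2°C, Tm only increases with n, so the threshold is first crossed at n = 7.

n = 7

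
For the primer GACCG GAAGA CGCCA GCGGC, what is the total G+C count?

15

Base counts: T=0, C=7, A=5, G=8
G+C = 8 + 7 = 15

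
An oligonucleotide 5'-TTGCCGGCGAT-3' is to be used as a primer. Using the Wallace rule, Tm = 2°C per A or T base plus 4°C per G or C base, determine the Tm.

T=3, G=4, A=1, C=3
A+T = 4, G+C = 7
Tm = 2(4) + 4(7) = 8 + 28 = 36°C

36°C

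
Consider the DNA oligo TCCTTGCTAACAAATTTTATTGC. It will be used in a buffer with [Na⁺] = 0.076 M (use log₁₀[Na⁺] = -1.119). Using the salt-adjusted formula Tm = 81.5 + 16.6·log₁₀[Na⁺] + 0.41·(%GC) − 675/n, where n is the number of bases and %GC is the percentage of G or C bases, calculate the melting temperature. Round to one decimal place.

Length n = 23. T=10, G=2, A=6, C=5
G+C = 7, so %GC = 7/23 × 100 = 30.435%
Salt term: 16.6 × (-1.119) = -18.575
GC term: 0.41 × 30.435 = 12.478; length term: −675/23 = −29.348
Tm = 81.5 + (-18.575) + 12.478 − 29.348 = 46.055 → 46.1°C

46.1°C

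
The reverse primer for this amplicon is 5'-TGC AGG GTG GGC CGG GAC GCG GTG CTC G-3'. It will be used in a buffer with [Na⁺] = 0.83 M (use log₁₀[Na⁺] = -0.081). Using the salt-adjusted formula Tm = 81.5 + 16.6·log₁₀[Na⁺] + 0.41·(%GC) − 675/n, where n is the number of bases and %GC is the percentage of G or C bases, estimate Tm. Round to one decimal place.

88.3°C

Length n = 28. Scanning the sequence gives A=2, T=4, G=15, C=7.
G+C = 22, so %GC = 22/28 × 100 = 78.571%
Salt term: 16.6 × (-0.081) = -1.345
GC term: 0.41 × 78.571 = 32.214; length term: −675/28 = −24.107
Tm = 81.5 + (-1.345) + 32.214 − 24.107 = 88.262 → 88.3°C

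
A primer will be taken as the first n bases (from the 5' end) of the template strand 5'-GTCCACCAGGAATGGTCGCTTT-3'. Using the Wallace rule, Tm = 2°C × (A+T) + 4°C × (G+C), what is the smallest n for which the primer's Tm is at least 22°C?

n = 7

First 6 bases: GTCCAC → Tm = 20°C (< 22°C)
First 7 bases: GTCCACC → Tm = 24°C (≥ 22°C)
Since every base adds ≥2°C, Tm only increases with n, so the threshold is first crossed at n = 7.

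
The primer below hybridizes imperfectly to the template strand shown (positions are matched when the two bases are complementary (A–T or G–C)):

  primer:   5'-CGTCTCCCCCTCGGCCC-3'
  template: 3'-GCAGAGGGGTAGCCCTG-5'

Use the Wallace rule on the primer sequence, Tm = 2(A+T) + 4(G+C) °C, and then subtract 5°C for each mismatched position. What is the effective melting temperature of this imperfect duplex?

Primer base counts: A=0, T=3, G=3, C=11 → A+T=3, G+C=14
Perfect-match Tm = 2(3) + 4(14) = 6 + 56 = 62°C
Mismatches (positions where the bases are not complementary): 3 (at positions 10, 15, 16)
Effective Tm = 62 − 3×5 = 62 − 15 = 47°C

47°C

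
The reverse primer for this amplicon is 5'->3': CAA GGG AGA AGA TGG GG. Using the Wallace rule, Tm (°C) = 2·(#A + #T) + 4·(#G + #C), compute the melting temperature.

Base counts: G=9, C=1, T=1, A=6
So N_AT = 7 and N_GC = 10.
Tm = 4·10 + 2·7 = 40 + 14 = 54°C

54°C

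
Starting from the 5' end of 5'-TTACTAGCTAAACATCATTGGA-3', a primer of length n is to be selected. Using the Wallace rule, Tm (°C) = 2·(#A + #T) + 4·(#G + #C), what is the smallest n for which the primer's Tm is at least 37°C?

First 14 bases: TTACTAGCTAAACA → Tm = 36°C (< 37°C)
First 15 bases: TTACTAGCTAAACAT → Tm = 38°C (≥ 37°C)
Since every base adds ≥2°C, Tm only increases with n, so the threshold is first crossed at n = 15.

n = 15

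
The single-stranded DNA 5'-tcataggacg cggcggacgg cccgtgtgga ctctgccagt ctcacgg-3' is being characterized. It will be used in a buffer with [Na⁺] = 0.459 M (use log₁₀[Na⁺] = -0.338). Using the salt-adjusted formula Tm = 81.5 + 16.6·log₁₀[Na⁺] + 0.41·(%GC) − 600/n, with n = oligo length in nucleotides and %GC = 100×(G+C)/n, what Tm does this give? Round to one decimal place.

91.0°C

Length n = 47. Scanning the sequence gives T=8, G=17, A=7, C=15.
G+C = 32, so %GC = 32/47 × 100 = 68.085%
Salt term: 16.6 × (-0.338) = -5.611
GC term: 0.41 × 68.085 = 27.915; length term: −600/47 = −12.766
Tm = 81.5 + (-5.611) + 27.915 − 12.766 = 91.038 → 91.0°C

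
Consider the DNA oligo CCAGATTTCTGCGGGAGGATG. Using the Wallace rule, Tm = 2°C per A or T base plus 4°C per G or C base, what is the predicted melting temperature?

T=5, C=4, A=4, G=8
A+T = 9, G+C = 12
Tm = 4·12 + 2·9 = 48 + 18 = 66°C

66°C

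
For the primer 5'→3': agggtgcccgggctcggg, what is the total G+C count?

Scanning the sequence gives A=1, G=10, T=2, C=5.
G+C = 10 + 5 = 15

15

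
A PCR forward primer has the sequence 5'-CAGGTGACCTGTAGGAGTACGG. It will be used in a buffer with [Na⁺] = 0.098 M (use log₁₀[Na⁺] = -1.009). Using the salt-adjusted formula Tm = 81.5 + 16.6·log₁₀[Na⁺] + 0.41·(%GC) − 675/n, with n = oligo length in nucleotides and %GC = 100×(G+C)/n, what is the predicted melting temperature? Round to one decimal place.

Length n = 22. G=9, T=4, A=5, C=4
G+C = 13, so %GC = 13/22 × 100 = 59.091%
Salt term: 16.6 × (-1.009) = -16.749
GC term: 0.41 × 59.091 = 24.227; length term: −675/22 = −30.682
Tm = 81.5 + (-16.749) + 24.227 − 30.682 = 58.296 → 58.3°C

58.3°C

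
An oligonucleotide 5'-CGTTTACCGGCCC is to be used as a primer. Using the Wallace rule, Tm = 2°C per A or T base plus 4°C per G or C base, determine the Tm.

44°C

Scanning the sequence gives G=3, T=3, C=6, A=1.
A+T = 4, G+C = 9
Tm = 2×4 + 4×9 = 44°C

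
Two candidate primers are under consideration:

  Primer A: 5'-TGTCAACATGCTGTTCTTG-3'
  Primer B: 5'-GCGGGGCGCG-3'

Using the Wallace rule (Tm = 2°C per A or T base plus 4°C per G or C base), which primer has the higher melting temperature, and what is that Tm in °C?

Primer A, 54°C

Primer A: A+T=11, G+C=8 → Tm = 2(11)+4(8) = 54°C
Primer B: A+T=0, G+C=10 → Tm = 2(0)+4(10) = 40°C
54°C vs 40°C → primer A is higher.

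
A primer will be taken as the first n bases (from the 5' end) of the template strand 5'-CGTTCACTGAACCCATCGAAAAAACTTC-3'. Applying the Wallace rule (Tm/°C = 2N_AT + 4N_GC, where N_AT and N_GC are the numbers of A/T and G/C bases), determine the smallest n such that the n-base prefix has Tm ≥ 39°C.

First 12 bases: CGTTCACTGAAC → Tm = 36°C (< 39°C)
First 13 bases: CGTTCACTGAACC → Tm = 40°C (≥ 39°C)
Each additional base adds 2°C (A/T) or 4°C (G/C), so Tm is non-decreasing in n; n = 13 is the first length to reach 39°C.

n = 13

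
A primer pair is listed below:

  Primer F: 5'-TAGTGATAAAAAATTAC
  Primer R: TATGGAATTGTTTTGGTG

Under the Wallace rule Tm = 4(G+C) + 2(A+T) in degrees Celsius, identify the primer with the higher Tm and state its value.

Primer F: A+T=14, G+C=3 → Tm = 2(14)+4(3) = 40°C
Primer R: A+T=12, G+C=6 → Tm = 2(12)+4(6) = 48°C
40°C vs 48°C → primer R is higher.

Primer R, 48°C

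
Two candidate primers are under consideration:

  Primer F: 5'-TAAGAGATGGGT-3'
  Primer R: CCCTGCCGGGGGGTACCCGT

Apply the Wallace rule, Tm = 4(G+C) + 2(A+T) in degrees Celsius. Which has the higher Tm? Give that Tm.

Primer F: A+T=7, G+C=5 → Tm = 2(7)+4(5) = 34°C
Primer R: A+T=4, G+C=16 → Tm = 2(4)+4(16) = 72°C
34°C vs 72°C → primer R is higher.

Primer R, 72°C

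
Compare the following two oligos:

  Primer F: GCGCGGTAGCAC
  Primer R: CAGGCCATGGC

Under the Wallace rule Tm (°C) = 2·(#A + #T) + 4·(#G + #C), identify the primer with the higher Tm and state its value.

Primer F, 42°C

Primer F: A+T=3, G+C=9 → Tm = 2(3)+4(9) = 42°C
Primer R: A+T=3, G+C=8 → Tm = 2(3)+4(8) = 38°C
42°C vs 38°C → primer F is higher.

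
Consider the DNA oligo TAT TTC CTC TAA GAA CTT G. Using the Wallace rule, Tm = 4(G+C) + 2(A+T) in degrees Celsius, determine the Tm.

50°C

Scanning the sequence gives A=5, T=8, C=4, G=2.
So N_AT = 13 and N_GC = 6.
Tm = 4·6 + 2·13 = 24 + 26 = 50°C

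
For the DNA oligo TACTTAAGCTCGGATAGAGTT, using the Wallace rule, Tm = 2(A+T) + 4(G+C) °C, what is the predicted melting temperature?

58°C

T=7, G=5, A=6, C=3
AT pairs contribute 13, GC pairs contribute 8.
Tm = 2×13 + 4×8 = 58°C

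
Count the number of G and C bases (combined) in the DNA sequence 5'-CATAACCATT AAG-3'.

4

Counting bases: T=3, A=6, G=1, C=3
Total G or C: 1 + 3 = 4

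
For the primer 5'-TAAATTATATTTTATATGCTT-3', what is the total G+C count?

2

Base counts: G=1, A=7, T=12, C=1
Total G or C: 1 + 1 = 2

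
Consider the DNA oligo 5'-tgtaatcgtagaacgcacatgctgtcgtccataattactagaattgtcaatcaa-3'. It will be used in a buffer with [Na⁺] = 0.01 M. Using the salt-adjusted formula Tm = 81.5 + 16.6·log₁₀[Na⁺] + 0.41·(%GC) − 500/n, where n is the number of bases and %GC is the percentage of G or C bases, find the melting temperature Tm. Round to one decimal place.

Length n = 54. Scanning the sequence gives T=16, A=18, C=11, G=9.
G+C = 20, so %GC = 20/54 × 100 = 37.037%
Salt term: 16.6 × (-2) = -33.2
GC term: 0.41 × 37.037 = 15.185; length term: −500/54 = −9.259
Tm = 81.5 + (-33.2) + 15.185 − 9.259 = 54.226 → 54.2°C

54.2°C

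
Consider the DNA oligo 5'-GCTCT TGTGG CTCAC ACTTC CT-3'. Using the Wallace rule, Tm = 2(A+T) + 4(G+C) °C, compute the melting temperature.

68°C

T=8, C=8, A=2, G=4
AT pairs contribute 10, GC pairs contribute 12.
Tm = 2×10 + 4×12 = 68°C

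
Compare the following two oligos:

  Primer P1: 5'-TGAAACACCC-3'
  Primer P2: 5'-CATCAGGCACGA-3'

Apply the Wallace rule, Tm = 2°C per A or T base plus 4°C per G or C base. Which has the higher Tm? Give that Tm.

Primer P2, 38°C

Primer P1: A+T=5, G+C=5 → Tm = 2(5)+4(5) = 30°C
Primer P2: A+T=5, G+C=7 → Tm = 2(5)+4(7) = 38°C
30°C vs 38°C → primer P2 is higher.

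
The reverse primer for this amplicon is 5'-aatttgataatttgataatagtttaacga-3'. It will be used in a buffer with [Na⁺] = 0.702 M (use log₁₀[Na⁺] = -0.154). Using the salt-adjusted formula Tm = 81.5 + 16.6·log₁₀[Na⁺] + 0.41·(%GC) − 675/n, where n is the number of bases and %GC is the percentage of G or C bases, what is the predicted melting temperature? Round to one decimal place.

Length n = 29. Base counts: G=4, T=12, A=12, C=1
G+C = 5, so %GC = 5/29 × 100 = 17.241%
Salt term: 16.6 × (-0.154) = -2.556
GC term: 0.41 × 17.241 = 7.069; length term: −675/29 = −23.276
Tm = 81.5 + (-2.556) + 7.069 − 23.276 = 62.737 → 62.7°C

62.7°C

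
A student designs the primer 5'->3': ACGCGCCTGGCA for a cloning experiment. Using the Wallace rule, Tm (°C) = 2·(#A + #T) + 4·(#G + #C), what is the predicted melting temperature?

C=5, G=4, T=1, A=2
A+T = 3, G+C = 9
Tm = 2(3) + 4(9) = 6 + 36 = 42°C

42°C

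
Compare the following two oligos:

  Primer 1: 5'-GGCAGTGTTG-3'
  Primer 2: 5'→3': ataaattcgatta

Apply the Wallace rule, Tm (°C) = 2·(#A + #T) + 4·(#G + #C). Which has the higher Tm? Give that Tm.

Primer 1, 32°C

Primer 1: A+T=4, G+C=6 → Tm = 2(4)+4(6) = 32°C
Primer 2: A+T=11, G+C=2 → Tm = 2(11)+4(2) = 30°C
32°C vs 30°C → primer 1 is higher.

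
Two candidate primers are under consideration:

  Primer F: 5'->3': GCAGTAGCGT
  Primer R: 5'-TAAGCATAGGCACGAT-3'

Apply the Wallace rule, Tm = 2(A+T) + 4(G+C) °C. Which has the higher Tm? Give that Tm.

Primer F: A+T=4, G+C=6 → Tm = 2(4)+4(6) = 32°C
Primer R: A+T=9, G+C=7 → Tm = 2(9)+4(7) = 46°C
32°C vs 46°C → primer R is higher.

Primer R, 46°C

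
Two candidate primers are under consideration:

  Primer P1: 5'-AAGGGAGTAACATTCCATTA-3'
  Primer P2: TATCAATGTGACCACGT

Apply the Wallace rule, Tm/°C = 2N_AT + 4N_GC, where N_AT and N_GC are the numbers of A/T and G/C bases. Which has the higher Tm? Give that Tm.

Primer P1: A+T=13, G+C=7 → Tm = 2(13)+4(7) = 54°C
Primer P2: A+T=10, G+C=7 → Tm = 2(10)+4(7) = 48°C
54°C vs 48°C → primer P1 is higher.

Primer P1, 54°C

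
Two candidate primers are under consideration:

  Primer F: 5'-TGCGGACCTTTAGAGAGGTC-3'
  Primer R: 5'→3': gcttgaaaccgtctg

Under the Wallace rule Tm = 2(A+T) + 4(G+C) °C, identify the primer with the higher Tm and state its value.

Primer F, 62°C

Primer F: A+T=9, G+C=11 → Tm = 2(9)+4(11) = 62°C
Primer R: A+T=7, G+C=8 → Tm = 2(7)+4(8) = 46°C
62°C vs 46°C → primer F is higher.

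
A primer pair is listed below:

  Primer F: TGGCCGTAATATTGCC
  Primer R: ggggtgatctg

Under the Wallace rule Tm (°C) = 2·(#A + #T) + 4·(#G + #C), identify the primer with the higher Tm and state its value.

Primer F: A+T=8, G+C=8 → Tm = 2(8)+4(8) = 48°C
Primer R: A+T=4, G+C=7 → Tm = 2(4)+4(7) = 36°C
48°C vs 36°C → primer F is higher.

Primer F, 48°C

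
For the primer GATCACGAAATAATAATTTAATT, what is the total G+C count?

4

Counting bases: G=2, A=11, T=8, C=2
G+C = 2 + 2 = 4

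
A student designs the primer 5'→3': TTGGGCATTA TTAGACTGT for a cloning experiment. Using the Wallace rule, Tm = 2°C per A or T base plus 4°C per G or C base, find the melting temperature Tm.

52°C

Base counts: A=4, T=8, G=5, C=2
So N_AT = 12 and N_GC = 7.
Tm = 2×12 + 4×7 = 52°C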